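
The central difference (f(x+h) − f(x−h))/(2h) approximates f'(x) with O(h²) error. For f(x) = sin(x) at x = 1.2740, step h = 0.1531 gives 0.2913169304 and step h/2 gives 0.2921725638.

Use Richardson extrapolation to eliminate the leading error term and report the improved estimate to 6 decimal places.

The method has order 2: 2^2 = 4.
4·0.2921725638 = 1.1686902552; 1.1686902552 − 0.2913169304 = 0.8773733248
(4·0.2921725638 − 0.2913169304)/(4 − 1) = 0.2924577749
Shift from A(h/2): +0.0002852111.

0.292458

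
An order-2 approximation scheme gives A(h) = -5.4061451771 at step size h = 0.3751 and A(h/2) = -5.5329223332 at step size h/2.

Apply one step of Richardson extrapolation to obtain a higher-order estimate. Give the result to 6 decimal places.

-5.575181

With r = 2 the leading error scales as h^2, so the weight is 2^2 = 4.
Weighted: (-22.1316893328) − (-5.4061451771) = -16.7255441557
(4 × (-5.5329223332) − (-5.4061451771))/(4 − 1) = -5.5751813852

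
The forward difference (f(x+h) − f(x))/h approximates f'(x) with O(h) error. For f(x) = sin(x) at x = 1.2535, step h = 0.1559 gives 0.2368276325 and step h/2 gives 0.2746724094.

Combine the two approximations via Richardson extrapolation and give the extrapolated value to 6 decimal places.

0.312517

r = 1: numerator weight 2, denominator 1.
Numerator 2*A(h/2) − A(h) = 2*0.2746724094 − 0.2368276325 = 0.3125171863
Denominator 2 − 1 = 1.
(2*0.2746724094 − 0.2368276325)/(2 − 1) = 0.3125171863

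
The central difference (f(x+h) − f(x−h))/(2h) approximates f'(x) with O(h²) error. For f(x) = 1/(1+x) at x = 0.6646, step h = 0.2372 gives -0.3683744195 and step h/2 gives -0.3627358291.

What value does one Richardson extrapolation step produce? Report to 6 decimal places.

With r = 2 the leading error scales as h^2, so the weight is 2^2 = 4.
Top: 4(-0.3627358291) − (-0.3683744195) = -1.0825688969
R = (-1.0825688969)/3 = -0.3608562990
Shift from A(h/2): +0.0018795301.

-0.360856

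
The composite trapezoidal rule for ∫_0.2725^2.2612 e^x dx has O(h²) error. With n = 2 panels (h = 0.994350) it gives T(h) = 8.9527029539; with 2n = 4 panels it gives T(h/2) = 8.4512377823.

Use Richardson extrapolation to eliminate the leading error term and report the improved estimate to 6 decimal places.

Order 2 gives 2^r = 4 and 2^r − 1 = 3.
Top: 4(8.4512377823) − (8.9527029539) = 24.8522481753
24.8522481753 ÷ 3 = 8.2840827251

8.284083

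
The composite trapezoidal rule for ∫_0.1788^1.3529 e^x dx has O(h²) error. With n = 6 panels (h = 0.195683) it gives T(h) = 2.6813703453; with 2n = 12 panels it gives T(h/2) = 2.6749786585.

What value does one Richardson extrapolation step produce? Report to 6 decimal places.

r = 2: numerator weight 4, denominator 3.
2^2*A(h/2) = 10.6999146340; minus A(h) gives 8.0185442887.
8.0185442887 ÷ 3 = 2.6728480962

2.672848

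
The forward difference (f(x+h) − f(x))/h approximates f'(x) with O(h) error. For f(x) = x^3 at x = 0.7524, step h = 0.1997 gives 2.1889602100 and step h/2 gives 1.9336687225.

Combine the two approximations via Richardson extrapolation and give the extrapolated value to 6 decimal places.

r = 1: numerator weight 2, denominator 1.
A(h/2) − A(h) = 1.9336687225 − 2.1889602100 = -0.2552914875
Divide by 2^1 − 1 = 1: (-0.2552914875)/1 = -0.2552914875
R = A(h/2) + (A(h/2) − A(h))/1 = 1.9336687225 − 0.2552914875 = 1.6783772350

1.678377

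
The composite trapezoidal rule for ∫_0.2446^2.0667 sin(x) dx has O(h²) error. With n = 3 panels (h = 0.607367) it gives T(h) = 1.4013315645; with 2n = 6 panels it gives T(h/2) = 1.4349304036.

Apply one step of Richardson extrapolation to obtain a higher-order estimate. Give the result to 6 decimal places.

Method order is 2; weight 2^2 = 4.
4×1.4349304036 = 5.7397216144; 5.7397216144 − 1.4013315645 = 4.3383900499
Divide by 2^2 − 1 = 3.
So the Richardson estimate is 1.4461300166.

1.446130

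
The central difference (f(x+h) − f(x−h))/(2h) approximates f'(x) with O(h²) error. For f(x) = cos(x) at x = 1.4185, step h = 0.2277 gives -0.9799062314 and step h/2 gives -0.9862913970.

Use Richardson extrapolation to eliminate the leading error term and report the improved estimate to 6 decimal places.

-0.988420

r = 2, so 2^r = 4.
4*(-0.9862913970) − (-0.9799062314) = -2.9652593566
Divide by 2^2 − 1 = 3.
(4*(-0.9862913970) − (-0.9799062314))/(4 − 1) = -0.9884197855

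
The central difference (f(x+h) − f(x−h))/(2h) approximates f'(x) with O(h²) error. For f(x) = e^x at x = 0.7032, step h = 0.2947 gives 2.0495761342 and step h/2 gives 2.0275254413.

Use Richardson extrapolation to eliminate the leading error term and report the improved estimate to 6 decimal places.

2.020175

r = 2: numerator weight 4, denominator 3.
4 × 2.0275254413 = 8.1101017652; 8.1101017652 − 2.0495761342 = 6.0605256310
Denominator 4 − 1 = 3.
R = 6.0605256310/3 = 2.0201752103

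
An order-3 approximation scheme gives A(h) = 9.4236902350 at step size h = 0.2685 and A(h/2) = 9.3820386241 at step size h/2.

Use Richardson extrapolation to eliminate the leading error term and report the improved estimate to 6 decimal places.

Order 3 gives 2^r = 8 and 2^r − 1 = 7.
8·9.3820386241 − 9.4236902350 = 65.6326187578
65.6326187578 ÷ 7 = 9.3760883940

9.376088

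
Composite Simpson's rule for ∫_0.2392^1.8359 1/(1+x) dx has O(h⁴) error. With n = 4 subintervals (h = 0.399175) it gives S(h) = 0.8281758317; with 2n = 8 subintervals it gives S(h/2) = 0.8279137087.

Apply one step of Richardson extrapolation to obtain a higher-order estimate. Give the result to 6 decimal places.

Method order is 4; weight 2^4 = 16.
16×0.8279137087 = 13.2466193392; 13.2466193392 − 0.8281758317 = 12.4184435075
12.4184435075 ÷ 15 = 0.8278962338

0.827896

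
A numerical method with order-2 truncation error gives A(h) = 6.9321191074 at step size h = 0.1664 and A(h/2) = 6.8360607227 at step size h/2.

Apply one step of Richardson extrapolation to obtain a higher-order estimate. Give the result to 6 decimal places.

Method order is 2; weight 2^2 = 4.
4 × 6.8360607227 = 27.3442428908; 27.3442428908 − 6.9321191074 = 20.4121237834
Divide by 2^2 − 1 = 3.
Result: 6.8040412611

6.804041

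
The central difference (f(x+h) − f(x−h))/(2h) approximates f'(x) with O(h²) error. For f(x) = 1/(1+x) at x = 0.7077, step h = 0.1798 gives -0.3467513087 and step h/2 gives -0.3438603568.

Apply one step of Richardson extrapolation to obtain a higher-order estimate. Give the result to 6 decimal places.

Error is O(h^2); halving h shrinks it by 2^2 = 4.
4·(-0.3438603568) = -1.3754414272; (-1.3754414272) − (-0.3467513087) = -1.0286901185
(4·(-0.3438603568) − (-0.3467513087))/(4 − 1) = -0.3428967062

-0.342897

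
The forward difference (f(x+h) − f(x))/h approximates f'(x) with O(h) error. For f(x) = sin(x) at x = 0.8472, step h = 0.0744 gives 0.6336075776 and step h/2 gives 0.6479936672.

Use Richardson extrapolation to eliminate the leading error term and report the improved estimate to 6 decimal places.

Leading term ∝ h^1; use weight 2 = 2^1.
Weighted: 1.2959873344 − 0.6336075776 = 0.6623797568
Extrapolated: 0.6623797568 / 1 = 0.6623797568
Gap between inputs: 1.439e-02; correction applied: +0.0143860896.

0.662380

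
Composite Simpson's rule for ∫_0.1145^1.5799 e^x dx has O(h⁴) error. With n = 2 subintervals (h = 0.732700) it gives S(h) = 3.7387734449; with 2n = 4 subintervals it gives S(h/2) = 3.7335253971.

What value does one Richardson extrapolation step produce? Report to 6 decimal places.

With r = 4 the leading error scales as h^4, so the weight is 2^4 = 16.
16*3.7335253971 − 3.7387734449 = 55.9976329087
Divide by 2^4 − 1 = 15.
So the Richardson estimate is 3.7331755272.

3.733176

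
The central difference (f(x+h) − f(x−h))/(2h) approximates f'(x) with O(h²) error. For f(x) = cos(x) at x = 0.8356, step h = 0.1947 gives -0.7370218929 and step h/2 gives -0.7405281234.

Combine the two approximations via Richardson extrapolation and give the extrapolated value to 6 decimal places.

With r = 2 the leading error scales as h^2, so the weight is 2^2 = 4.
4·(-0.7405281234) = -2.9621124936; (-2.9621124936) − (-0.7370218929) = -2.2250906007
Divide by 2^2 − 1 = 3.
Extrapolated: (-2.2250906007) / 3 = -0.7416968669

-0.741697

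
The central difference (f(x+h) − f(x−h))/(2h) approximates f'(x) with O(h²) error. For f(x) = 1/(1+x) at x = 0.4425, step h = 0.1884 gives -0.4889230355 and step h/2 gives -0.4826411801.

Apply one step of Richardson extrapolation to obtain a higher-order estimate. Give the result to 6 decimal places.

-0.480547

r = 2: numerator weight 4, denominator 3.
4·(-0.4826411801) = -1.9305647204; subtract (-0.4889230355) → -1.4416416849
Denominator 4 − 1 = 3.
R = (-1.4416416849)/3 = -0.4805472283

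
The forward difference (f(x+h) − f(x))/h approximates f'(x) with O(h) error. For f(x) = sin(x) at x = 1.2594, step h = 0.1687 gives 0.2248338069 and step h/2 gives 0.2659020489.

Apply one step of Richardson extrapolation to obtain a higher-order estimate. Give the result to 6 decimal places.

0.306970

The method has order 1: 2^1 = 2.
2*0.2659020489 = 0.5318040978; 0.5318040978 − 0.2248338069 = 0.3069702909
Divide by 2^1 − 1 = 1.
Result: 0.3069702909
Shift from A(h/2): +0.0410682420.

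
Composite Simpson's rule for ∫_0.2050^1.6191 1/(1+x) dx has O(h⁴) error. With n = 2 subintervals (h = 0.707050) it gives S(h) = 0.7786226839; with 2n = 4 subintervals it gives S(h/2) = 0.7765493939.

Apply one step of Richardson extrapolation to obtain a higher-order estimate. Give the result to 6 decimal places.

0.776411

Method order is 4; weight 2^4 = 16.
Difference of the inputs: 0.7765493939 − 0.7786226839 = -0.0020732900
Divide by 2^4 − 1 = 15: (-0.0020732900)/15 = -0.0001382193
R = 0.7765493939 − 0.0001382193 = 0.7764111746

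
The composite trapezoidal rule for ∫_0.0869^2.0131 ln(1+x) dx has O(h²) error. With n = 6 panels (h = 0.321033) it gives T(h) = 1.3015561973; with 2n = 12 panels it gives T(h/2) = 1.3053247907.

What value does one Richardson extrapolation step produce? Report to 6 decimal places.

1.306581

r = 2: numerator weight 4, denominator 3.
4*1.3053247907 = 5.2212991628; subtract 1.3015561973 → 3.9197429655
Denominator 4 − 1 = 3.
3.9197429655 ÷ 3 = 1.3065809885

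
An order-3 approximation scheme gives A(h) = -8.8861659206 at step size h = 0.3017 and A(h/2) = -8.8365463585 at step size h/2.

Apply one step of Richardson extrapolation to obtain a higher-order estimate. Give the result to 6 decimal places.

-8.829458

r = 3: numerator weight 8, denominator 7.
8*(-8.8365463585) = -70.6923708680; subtract (-8.8861659206) → -61.8062049474
(8*(-8.8365463585) − (-8.8861659206))/(8 − 1) = -8.8294578496
Correction |R − A(h/2)| = 7.089e-03; gap |A(h/2) − A(h)| = 4.962e-02.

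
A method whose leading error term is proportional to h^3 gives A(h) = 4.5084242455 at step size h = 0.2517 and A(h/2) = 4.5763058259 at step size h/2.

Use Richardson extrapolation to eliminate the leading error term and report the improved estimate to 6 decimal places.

Error is O(h^3); halving h shrinks it by 2^3 = 8.
Weighted: 36.6104466072 − 4.5084242455 = 32.1020223617
R = 32.1020223617/7 = 4.5860031945
Gap between inputs: 6.788e-02; correction applied: +0.0096973686.

4.586003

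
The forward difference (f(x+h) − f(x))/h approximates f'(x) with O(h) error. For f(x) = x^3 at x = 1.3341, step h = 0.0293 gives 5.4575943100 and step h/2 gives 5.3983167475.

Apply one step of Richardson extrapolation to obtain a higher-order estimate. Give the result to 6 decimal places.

r = 1, so 2^r = 2.
Top: 2(5.3983167475) − (5.4575943100) = 5.3390391850
(2 × 5.3983167475 − 5.4575943100)/(2 − 1) = 5.3390391850

5.339039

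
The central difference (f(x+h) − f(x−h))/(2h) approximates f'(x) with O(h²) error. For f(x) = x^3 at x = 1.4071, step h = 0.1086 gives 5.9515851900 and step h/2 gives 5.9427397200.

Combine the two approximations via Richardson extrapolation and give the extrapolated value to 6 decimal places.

With r = 2 the leading error scales as h^2, so the weight is 2^2 = 4.
2^2 × A(h/2) = 23.7709588800; minus A(h) gives 17.8193736900.
Denominator 4 − 1 = 3.
Result: 5.9397912300

5.939791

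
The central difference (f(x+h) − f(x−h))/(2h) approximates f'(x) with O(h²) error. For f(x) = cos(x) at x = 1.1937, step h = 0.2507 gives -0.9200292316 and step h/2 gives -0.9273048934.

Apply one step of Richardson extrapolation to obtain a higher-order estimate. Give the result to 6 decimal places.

-0.929730

Method order is 2; weight 2^2 = 4.
4 × (-0.9273048934) = -3.7092195736; subtract (-0.9200292316) → -2.7891903420
Denominator 4 − 1 = 3.
(-2.7891903420) ÷ 3 = -0.9297301140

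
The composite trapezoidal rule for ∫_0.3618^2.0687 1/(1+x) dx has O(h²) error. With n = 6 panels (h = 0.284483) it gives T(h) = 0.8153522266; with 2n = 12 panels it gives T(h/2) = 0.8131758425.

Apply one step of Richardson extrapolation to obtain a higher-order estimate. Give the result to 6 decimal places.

With r = 2 the leading error scales as h^2, so the weight is 2^2 = 4.
4 × 0.8131758425 = 3.2527033700; 3.2527033700 − 0.8153522266 = 2.4373511434
R = 2.4373511434/3 = 0.8124503811

0.812450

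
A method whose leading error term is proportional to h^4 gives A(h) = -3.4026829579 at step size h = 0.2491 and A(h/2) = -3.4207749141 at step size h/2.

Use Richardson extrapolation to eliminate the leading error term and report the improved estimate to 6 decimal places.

-3.421981

Method order is 4; weight 2^4 = 16.
16·(-3.4207749141) − (-3.4026829579) = -51.3297156677
Denominator 16 − 1 = 15.
Result: -3.4219810445
Gap between inputs: 1.809e-02; correction applied: −0.0012061304.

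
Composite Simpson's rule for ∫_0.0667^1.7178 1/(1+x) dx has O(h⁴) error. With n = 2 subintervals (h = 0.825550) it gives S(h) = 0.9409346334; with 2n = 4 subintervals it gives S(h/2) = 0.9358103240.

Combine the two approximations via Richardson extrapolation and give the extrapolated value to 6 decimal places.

Error is O(h^4); halving h shrinks it by 2^4 = 16.
A(h/2) − A(h) = 0.9358103240 − 0.9409346334 = -0.0051243094
Correction (A(h/2) − A(h))/(16 − 1) = (-0.0051243094)/15 = -0.0003416206
R = 0.9358103240 − 0.0003416206 = 0.9354687034
Gap between inputs: 5.124e-03; correction applied: −0.0003416206.

0.935469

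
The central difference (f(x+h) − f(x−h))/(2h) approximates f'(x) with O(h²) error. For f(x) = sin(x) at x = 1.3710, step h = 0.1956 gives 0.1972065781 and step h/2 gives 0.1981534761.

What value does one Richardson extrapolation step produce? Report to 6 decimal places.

With r = 2 the leading error scales as h^2, so the weight is 2^2 = 4.
Weighted: 0.7926139044 − 0.1972065781 = 0.5954073263
Divide by 2^2 − 1 = 3.
Extrapolated: 0.5954073263 / 3 = 0.1984691088

0.198469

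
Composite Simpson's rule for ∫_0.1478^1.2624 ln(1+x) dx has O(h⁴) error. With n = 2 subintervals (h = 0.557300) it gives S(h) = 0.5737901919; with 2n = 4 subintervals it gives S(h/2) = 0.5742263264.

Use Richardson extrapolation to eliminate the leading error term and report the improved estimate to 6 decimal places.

r = 4: numerator weight 16, denominator 15.
Numerator 16 × A(h/2) − A(h) = 16 × 0.5742263264 − 0.5737901919 = 8.6138310305
Denominator 16 − 1 = 15.
So the Richardson estimate is 0.5742554020.

0.574255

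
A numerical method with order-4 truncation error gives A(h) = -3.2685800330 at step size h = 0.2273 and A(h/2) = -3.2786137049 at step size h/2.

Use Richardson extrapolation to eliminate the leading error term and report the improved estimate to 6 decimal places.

-3.279283

Method order is 4; weight 2^4 = 16.
Weighted: (-52.4578192784) − (-3.2685800330) = -49.1892392454
(-49.1892392454) ÷ 15 = -3.2792826164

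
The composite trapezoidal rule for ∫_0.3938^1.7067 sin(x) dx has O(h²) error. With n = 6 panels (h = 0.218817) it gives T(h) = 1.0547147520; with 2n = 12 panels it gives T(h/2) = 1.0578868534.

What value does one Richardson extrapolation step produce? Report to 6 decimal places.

Method order is 2; weight 2^2 = 4.
4·1.0578868534 = 4.2315474136; subtract 1.0547147520 → 3.1768326616
Divide by 2^2 − 1 = 3.
Result: 1.0589442205
Gap between inputs: 3.172e-03; correction applied: +0.0010573671.

1.058944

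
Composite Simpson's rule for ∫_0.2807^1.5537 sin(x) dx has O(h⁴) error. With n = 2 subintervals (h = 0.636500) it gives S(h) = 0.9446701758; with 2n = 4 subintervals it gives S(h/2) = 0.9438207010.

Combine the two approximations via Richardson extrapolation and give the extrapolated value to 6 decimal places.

0.943764

Method order is 4; weight 2^4 = 16.
Top: 16(0.9438207010) − (0.9446701758) = 14.1564610402
Divide by 2^4 − 1 = 15.
14.1564610402 ÷ 15 = 0.9437640693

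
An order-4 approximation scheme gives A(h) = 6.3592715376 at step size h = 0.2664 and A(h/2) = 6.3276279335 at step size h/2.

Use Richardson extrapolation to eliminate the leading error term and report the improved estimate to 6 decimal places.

r = 4, so 2^r = 16.
Top: 16(6.3276279335) − (6.3592715376) = 94.8827753984
Extrapolated: 94.8827753984 / 15 = 6.3255183599
Gap between inputs: 3.164e-02; correction applied: −0.0021095736.

6.325518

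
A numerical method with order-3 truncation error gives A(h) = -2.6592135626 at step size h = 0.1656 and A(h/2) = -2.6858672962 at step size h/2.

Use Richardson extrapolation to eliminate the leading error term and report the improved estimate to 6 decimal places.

Error is O(h^3); halving h shrinks it by 2^3 = 8.
8×(-2.6858672962) = -21.4869383696; subtract (-2.6592135626) → -18.8277248070
(-18.8277248070) ÷ 7 = -2.6896749724

-2.689675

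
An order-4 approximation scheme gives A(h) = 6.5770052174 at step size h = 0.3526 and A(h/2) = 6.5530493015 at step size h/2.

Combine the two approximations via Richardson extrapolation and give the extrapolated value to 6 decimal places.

Leading term ∝ h^4; use weight 16 = 2^4.
2^4 × A(h/2) = 104.8487888240; minus A(h) gives 98.2717836066.
Denominator 16 − 1 = 15.
98.2717836066 ÷ 15 = 6.5514522404
Gap between inputs: 2.396e-02; correction applied: −0.0015970611.

6.551452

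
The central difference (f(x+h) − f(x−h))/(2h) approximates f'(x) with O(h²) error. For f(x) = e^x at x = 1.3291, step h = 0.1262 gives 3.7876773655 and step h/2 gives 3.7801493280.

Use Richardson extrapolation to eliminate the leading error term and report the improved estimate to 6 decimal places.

Method order is 2; weight 2^2 = 4.
Top: 4(3.7801493280) − (3.7876773655) = 11.3329199465
R = 11.3329199465/3 = 3.7776399822
Gap between inputs: 7.528e-03; correction applied: −0.0025093458.

3.777640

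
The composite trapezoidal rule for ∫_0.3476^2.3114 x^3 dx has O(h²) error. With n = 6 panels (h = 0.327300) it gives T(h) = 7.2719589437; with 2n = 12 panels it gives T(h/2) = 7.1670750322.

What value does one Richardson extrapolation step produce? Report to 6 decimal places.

Method order is 2; weight 2^2 = 4.
4·7.1670750322 = 28.6683001288; 28.6683001288 − 7.2719589437 = 21.3963411851
Extrapolated: 21.3963411851 / 3 = 7.1321137284
Shift from A(h/2): −0.0349613038.

7.132114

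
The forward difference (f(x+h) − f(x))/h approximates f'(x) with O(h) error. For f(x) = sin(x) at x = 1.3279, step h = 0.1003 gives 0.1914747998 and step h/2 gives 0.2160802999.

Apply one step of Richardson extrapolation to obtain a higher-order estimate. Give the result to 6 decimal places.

Method order is 1; weight 2^1 = 2.
2×0.2160802999 = 0.4321605998; subtract 0.1914747998 → 0.2406858000
(2×0.2160802999 − 0.1914747998)/(2 − 1) = 0.2406858000

0.240686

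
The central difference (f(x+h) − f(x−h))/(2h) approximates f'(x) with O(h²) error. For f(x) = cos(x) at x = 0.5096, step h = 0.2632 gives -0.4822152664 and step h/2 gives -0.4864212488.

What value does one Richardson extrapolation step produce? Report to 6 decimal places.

-0.487823

The method has order 2: 2^2 = 4.
2^2*A(h/2) = -1.9456849952; minus A(h) gives -1.4634697288.
Divide by 2^2 − 1 = 3.
So the Richardson estimate is -0.4878232429.
Gap between inputs: 4.206e-03; correction applied: −0.0014019941.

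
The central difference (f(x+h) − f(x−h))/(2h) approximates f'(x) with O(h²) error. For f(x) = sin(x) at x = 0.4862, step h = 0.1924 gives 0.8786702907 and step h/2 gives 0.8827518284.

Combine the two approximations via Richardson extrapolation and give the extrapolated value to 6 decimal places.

Leading term ∝ h^2; use weight 4 = 2^2.
2^2·A(h/2) = 3.5310073136; minus A(h) gives 2.6523370229.
Denominator 4 − 1 = 3.
(4·0.8827518284 − 0.8786702907)/(4 − 1) = 0.8841123410
Shift from A(h/2): +0.0013605126.

0.884112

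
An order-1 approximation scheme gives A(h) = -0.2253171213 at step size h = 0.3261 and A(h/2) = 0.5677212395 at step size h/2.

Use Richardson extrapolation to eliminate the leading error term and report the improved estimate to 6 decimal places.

r = 1, so 2^r = 2.
2 × 0.5677212395 − (-0.2253171213) = 1.3607596003
Divide by 2^1 − 1 = 1.
So the Richardson estimate is 1.3607596003.
Correction |R − A(h/2)| = 7.930e-01; gap |A(h/2) − A(h)| = 7.930e-01.

1.360760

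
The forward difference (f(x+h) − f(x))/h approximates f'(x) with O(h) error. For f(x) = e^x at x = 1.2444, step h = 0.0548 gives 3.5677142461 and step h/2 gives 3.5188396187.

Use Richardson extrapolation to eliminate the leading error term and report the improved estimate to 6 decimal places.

r = 1: numerator weight 2, denominator 1.
Weighted: 7.0376792374 − 3.5677142461 = 3.4699649913
(2×3.5188396187 − 3.5677142461)/(2 − 1) = 3.4699649913

3.469965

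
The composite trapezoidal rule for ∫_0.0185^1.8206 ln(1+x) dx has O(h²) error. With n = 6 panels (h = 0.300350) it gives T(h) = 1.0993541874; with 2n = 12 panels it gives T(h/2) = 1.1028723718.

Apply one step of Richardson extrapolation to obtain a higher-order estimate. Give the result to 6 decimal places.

1.104045

Error is O(h^2); halving h shrinks it by 2^2 = 4.
4×1.1028723718 = 4.4114894872; 4.4114894872 − 1.0993541874 = 3.3121352998
3.3121352998 ÷ 3 = 1.1040450999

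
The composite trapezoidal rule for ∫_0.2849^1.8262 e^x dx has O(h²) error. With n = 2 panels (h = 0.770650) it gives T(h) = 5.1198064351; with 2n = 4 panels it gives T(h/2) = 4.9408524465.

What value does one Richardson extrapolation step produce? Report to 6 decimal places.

Error is O(h^2); halving h shrinks it by 2^2 = 4.
2^2×A(h/2) = 19.7634097860; minus A(h) gives 14.6436033509.
(4×4.9408524465 − 5.1198064351)/(4 − 1) = 4.8812011170
Shift from A(h/2): −0.0596513295.

4.881201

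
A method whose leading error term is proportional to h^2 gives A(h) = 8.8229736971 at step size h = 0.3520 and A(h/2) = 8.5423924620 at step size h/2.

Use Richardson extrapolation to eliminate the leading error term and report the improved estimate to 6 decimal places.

8.448865

Error is O(h^2); halving h shrinks it by 2^2 = 4.
4·8.5423924620 = 34.1695698480; subtract 8.8229736971 → 25.3465961509
Divide by 2^2 − 1 = 3.
(4·8.5423924620 − 8.8229736971)/(4 − 1) = 8.4488653836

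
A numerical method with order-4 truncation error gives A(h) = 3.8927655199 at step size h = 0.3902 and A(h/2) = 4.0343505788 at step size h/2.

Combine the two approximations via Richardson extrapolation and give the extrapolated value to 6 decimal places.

With r = 4 the leading error scales as h^4, so the weight is 2^4 = 16.
Difference of the inputs: 4.0343505788 − 3.8927655199 = 0.1415850589
Divide by 2^4 − 1 = 15: 0.1415850589/15 = 0.0094390039
R = 4.0343505788 + 0.0094390039 = 4.0437895827
Correction |R − A(h/2)| = 9.439e-03; gap |A(h/2) − A(h)| = 1.416e-01.

4.043790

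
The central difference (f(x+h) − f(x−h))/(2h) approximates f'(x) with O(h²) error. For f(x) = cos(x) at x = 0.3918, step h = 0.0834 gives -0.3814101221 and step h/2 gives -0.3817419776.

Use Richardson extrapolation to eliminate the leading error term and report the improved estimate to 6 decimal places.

Leading term ∝ h^2; use weight 4 = 2^2.
Weighted: (-1.5269679104) − (-0.3814101221) = -1.1455577883
(4·(-0.3817419776) − (-0.3814101221))/(4 − 1) = -0.3818525961

-0.381853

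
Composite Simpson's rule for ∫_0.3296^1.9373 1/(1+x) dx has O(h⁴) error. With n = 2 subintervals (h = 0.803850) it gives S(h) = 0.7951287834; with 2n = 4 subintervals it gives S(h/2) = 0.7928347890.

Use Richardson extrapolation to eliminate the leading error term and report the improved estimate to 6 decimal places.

Error is O(h^4); halving h shrinks it by 2^4 = 16.
16×0.7928347890 − 0.7951287834 = 11.8902278406
Divide by 2^4 − 1 = 15.
Result: 0.7926818560

0.792682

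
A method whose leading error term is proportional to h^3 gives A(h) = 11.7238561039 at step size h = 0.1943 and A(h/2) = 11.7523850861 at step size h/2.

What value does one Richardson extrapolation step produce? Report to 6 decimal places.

11.756461

Leading term ∝ h^3; use weight 8 = 2^3.
Difference of the inputs: 11.7523850861 − 11.7238561039 = 0.0285289822
Divide by 2^3 − 1 = 7: 0.0285289822/7 = 0.0040755689
R = A(h/2) + (A(h/2) − A(h))/7 = 11.7523850861 + 0.0040755689 = 11.7564606550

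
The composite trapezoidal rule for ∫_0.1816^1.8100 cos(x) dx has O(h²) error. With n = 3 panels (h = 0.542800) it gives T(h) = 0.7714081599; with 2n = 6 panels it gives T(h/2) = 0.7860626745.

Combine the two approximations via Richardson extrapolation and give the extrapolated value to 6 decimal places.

Error is O(h^2); halving h shrinks it by 2^2 = 4.
4×0.7860626745 − 0.7714081599 = 2.3728425381
Extrapolated: 2.3728425381 / 3 = 0.7909475127
Shift from A(h/2): +0.0048848382.

0.790948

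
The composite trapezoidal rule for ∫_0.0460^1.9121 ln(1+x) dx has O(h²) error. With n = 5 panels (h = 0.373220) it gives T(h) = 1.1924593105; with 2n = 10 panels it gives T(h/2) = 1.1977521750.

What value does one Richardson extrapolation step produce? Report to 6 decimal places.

With r = 2 the leading error scales as h^2, so the weight is 2^2 = 4.
Weighted: 4.7910087000 − 1.1924593105 = 3.5985493895
Divide by 2^2 − 1 = 3.
(4·1.1977521750 − 1.1924593105)/(4 − 1) = 1.1995164632
Correction |R − A(h/2)| = 1.764e-03; gap |A(h/2) − A(h)| = 5.293e-03.

1.199516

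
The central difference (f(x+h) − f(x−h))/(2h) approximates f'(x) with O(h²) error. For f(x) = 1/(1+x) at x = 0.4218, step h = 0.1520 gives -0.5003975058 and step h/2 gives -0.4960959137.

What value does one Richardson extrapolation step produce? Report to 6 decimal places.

-0.494662

Leading term ∝ h^2; use weight 4 = 2^2.
4·(-0.4960959137) = -1.9843836548; subtract (-0.5003975058) → -1.4839861490
Divide by 2^2 − 1 = 3.
Result: -0.4946620497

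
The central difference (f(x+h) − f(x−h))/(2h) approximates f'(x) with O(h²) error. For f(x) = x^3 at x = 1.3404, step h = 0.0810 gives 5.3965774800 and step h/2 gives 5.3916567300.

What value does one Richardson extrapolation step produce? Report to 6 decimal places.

Order 2 gives 2^r = 4 and 2^r − 1 = 3.
2^2*A(h/2) = 21.5666269200; minus A(h) gives 16.1700494400.
Extrapolated: 16.1700494400 / 3 = 5.3900164800

5.390016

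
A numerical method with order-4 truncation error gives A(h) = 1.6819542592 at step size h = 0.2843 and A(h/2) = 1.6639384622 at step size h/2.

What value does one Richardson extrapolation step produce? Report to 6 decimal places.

Leading term ∝ h^4; use weight 16 = 2^4.
Weighted: 26.6230153952 − 1.6819542592 = 24.9410611360
(16*1.6639384622 − 1.6819542592)/(16 − 1) = 1.6627374091
Correction |R − A(h/2)| = 1.201e-03; gap |A(h/2) − A(h)| = 1.802e-02.

1.662737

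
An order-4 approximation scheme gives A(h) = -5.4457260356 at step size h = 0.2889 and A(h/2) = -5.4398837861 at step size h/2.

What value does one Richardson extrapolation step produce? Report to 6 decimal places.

-5.439494

Error is O(h^4); halving h shrinks it by 2^4 = 16.
Numerator 16*A(h/2) − A(h) = 16*(-5.4398837861) − (-5.4457260356) = -81.5924145420
(-81.5924145420) ÷ 15 = -5.4394943028
Shift from A(h/2): +0.0003894833.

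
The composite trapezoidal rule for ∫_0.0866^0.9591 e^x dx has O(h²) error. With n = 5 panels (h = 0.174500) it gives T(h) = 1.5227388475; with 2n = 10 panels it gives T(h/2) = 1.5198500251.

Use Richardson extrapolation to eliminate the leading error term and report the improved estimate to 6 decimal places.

With r = 2 the leading error scales as h^2, so the weight is 2^2 = 4.
4·1.5198500251 = 6.0794001004; 6.0794001004 − 1.5227388475 = 4.5566612529
R = 4.5566612529/3 = 1.5188870843
Gap between inputs: 2.889e-03; correction applied: −0.0009629408.

1.518887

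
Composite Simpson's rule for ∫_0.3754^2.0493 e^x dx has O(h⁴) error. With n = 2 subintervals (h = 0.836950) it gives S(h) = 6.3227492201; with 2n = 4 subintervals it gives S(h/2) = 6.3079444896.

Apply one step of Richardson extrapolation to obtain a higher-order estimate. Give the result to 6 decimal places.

Error is O(h^4); halving h shrinks it by 2^4 = 16.
16*6.3079444896 = 100.9271118336; subtract 6.3227492201 → 94.6043626135
Denominator 16 − 1 = 15.
So the Richardson estimate is 6.3069575076.
Shift from A(h/2): −0.0009869820.

6.306958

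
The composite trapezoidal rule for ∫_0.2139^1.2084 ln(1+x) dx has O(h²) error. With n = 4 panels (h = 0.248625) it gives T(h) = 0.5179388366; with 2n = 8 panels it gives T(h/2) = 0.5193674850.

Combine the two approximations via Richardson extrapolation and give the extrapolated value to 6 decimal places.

0.519844

Method order is 2; weight 2^2 = 4.
Weighted: 2.0774699400 − 0.5179388366 = 1.5595311034
Extrapolated: 1.5595311034 / 3 = 0.5198437011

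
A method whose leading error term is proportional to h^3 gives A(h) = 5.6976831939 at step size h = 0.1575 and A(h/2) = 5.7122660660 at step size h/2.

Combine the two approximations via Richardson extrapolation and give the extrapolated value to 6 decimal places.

5.714349

Leading term ∝ h^3; use weight 8 = 2^3.
2^3 × A(h/2) = 45.6981285280; minus A(h) gives 40.0004453341.
(8 × 5.7122660660 − 5.6976831939)/(8 − 1) = 5.7143493334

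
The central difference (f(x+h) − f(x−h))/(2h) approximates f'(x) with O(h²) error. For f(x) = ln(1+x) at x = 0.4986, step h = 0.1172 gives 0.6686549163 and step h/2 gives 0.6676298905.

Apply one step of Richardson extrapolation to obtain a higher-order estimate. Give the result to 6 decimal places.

Leading term ∝ h^2; use weight 4 = 2^2.
Weighted: 2.6705195620 − 0.6686549163 = 2.0018646457
R = 2.0018646457/3 = 0.6672882152

0.667288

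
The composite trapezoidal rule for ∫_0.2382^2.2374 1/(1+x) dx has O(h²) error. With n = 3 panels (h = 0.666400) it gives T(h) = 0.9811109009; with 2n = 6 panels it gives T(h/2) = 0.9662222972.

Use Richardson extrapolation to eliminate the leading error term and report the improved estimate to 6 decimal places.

0.961259

r = 2, so 2^r = 4.
4×0.9662222972 − 0.9811109009 = 2.8837782879
Divide by 2^2 − 1 = 3.
2.8837782879 ÷ 3 = 0.9612594293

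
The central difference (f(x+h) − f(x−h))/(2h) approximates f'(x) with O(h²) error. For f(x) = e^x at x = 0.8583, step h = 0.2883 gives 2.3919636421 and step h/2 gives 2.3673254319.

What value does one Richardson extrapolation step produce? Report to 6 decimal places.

2.359113

Leading term ∝ h^2; use weight 4 = 2^2.
Numerator 4*A(h/2) − A(h) = 4*2.3673254319 − 2.3919636421 = 7.0773380855
Divide by 2^2 − 1 = 3.
R = 7.0773380855/3 = 2.3591126952
Shift from A(h/2): −0.0082127367.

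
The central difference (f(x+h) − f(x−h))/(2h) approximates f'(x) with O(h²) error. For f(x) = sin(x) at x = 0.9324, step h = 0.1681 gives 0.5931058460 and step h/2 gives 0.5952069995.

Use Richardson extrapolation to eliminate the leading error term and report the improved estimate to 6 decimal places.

r = 2, so 2^r = 4.
Weighted: 2.3808279980 − 0.5931058460 = 1.7877221520
R = 1.7877221520/3 = 0.5959073840

0.595907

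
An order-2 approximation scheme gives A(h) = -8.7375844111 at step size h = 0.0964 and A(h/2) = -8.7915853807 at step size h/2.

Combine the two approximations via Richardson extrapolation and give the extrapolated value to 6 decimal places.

Leading term ∝ h^2; use weight 4 = 2^2.
4·(-8.7915853807) = -35.1663415228; subtract (-8.7375844111) → -26.4287571117
(-26.4287571117) ÷ 3 = -8.8095857039

-8.809586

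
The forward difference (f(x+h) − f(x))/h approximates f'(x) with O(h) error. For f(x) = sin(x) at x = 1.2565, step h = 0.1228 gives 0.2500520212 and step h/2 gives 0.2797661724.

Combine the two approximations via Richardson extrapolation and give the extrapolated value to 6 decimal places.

0.309480

Method order is 1; weight 2^1 = 2.
Numerator 2*A(h/2) − A(h) = 2*0.2797661724 − 0.2500520212 = 0.3094803236
Extrapolated: 0.3094803236 / 1 = 0.3094803236
Correction |R − A(h/2)| = 2.971e-02; gap |A(h/2) − A(h)| = 2.971e-02.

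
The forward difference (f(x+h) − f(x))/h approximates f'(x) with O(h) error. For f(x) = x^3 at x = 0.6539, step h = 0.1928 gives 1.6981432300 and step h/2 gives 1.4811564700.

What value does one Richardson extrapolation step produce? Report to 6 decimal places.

1.264170

Error is O(h^1); halving h shrinks it by 2^1 = 2.
2*1.4811564700 = 2.9623129400; subtract 1.6981432300 → 1.2641697100
1.2641697100 ÷ 1 = 1.2641697100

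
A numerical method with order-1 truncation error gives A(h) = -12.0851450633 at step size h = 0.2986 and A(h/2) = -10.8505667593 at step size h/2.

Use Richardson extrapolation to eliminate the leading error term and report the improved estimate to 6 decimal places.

r = 1, so 2^r = 2.
2*(-10.8505667593) = -21.7011335186; (-21.7011335186) − (-12.0851450633) = -9.6159884553
(2*(-10.8505667593) − (-12.0851450633))/(2 − 1) = -9.6159884553
Correction |R − A(h/2)| = 1.235e+00; gap |A(h/2) − A(h)| = 1.235e+00.

-9.615988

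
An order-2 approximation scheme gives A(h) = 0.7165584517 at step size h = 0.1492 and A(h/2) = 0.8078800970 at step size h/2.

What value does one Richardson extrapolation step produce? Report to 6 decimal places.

With r = 2 the leading error scales as h^2, so the weight is 2^2 = 4.
A(h/2) − A(h) = 0.8078800970 − 0.7165584517 = 0.0913216453
Correction (A(h/2) − A(h))/(4 − 1) = 0.0913216453/3 = 0.0304405484
R = A(h/2) + (A(h/2) − A(h))/3 = 0.8078800970 + 0.0304405484 = 0.8383206454
Gap between inputs: 9.132e-02; correction applied: +0.0304405484.

0.838321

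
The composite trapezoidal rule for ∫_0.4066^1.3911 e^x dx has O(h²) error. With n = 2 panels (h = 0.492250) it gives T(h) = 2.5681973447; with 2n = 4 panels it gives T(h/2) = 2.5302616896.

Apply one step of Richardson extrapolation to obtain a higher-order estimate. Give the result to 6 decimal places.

2.517616

Method order is 2; weight 2^2 = 4.
Top: 4(2.5302616896) − (2.5681973447) = 7.5528494137
R = 7.5528494137/3 = 2.5176164712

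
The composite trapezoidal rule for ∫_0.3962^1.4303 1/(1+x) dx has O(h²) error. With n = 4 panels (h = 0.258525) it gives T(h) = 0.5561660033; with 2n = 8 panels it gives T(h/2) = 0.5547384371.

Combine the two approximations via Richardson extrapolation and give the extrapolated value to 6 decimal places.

Order 2 gives 2^r = 4 and 2^r − 1 = 3.
4 × 0.5547384371 = 2.2189537484; subtract 0.5561660033 → 1.6627877451
(4 × 0.5547384371 − 0.5561660033)/(4 − 1) = 0.5542625817
Shift from A(h/2): −0.0004758554.

0.554263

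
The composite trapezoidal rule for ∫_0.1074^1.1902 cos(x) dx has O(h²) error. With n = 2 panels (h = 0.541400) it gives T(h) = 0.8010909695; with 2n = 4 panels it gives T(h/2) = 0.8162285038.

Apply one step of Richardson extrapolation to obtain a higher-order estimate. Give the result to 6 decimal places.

0.821274

Error is O(h^2); halving h shrinks it by 2^2 = 4.
4*0.8162285038 = 3.2649140152; subtract 0.8010909695 → 2.4638230457
Divide by 2^2 − 1 = 3.
(4*0.8162285038 − 0.8010909695)/(4 − 1) = 0.8212743486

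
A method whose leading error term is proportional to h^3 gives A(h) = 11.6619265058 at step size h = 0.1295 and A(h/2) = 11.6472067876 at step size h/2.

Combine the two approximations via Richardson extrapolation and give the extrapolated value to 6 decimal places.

r = 3: numerator weight 8, denominator 7.
8 × 11.6472067876 = 93.1776543008; subtract 11.6619265058 → 81.5157277950
Divide by 2^3 − 1 = 7.
So the Richardson estimate is 11.6451039707.
Gap between inputs: 1.472e-02; correction applied: −0.0021028169.

11.645104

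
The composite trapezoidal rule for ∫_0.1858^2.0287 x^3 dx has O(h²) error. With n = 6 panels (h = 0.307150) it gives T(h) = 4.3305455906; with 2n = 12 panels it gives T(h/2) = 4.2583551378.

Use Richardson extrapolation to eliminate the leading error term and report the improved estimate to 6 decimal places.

4.234292

Leading term ∝ h^2; use weight 4 = 2^2.
4 × 4.2583551378 = 17.0334205512; 17.0334205512 − 4.3305455906 = 12.7028749606
Denominator 4 − 1 = 3.
(4 × 4.2583551378 − 4.3305455906)/(4 − 1) = 4.2342916535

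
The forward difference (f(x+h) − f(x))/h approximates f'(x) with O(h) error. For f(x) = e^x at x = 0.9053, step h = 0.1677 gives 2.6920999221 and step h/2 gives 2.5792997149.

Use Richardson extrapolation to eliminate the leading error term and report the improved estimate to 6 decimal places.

r = 1: numerator weight 2, denominator 1.
A(h/2) − A(h) = 2.5792997149 − 2.6920999221 = -0.1128002072
Divide by 2^1 − 1 = 1: (-0.1128002072)/1 = -0.1128002072
R = A(h/2) + (A(h/2) − A(h))/1 = 2.5792997149 − 0.1128002072 = 2.4664995077
Gap between inputs: 1.128e-01; correction applied: −0.1128002072.

2.466500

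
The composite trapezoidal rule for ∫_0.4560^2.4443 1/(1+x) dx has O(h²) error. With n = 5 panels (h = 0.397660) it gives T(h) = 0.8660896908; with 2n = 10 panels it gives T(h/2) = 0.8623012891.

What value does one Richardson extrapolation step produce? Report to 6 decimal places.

Leading term ∝ h^2; use weight 4 = 2^2.
4·0.8623012891 = 3.4492051564; 3.4492051564 − 0.8660896908 = 2.5831154656
R = 2.5831154656/3 = 0.8610384885
Correction |R − A(h/2)| = 1.263e-03; gap |A(h/2) − A(h)| = 3.788e-03.

0.861038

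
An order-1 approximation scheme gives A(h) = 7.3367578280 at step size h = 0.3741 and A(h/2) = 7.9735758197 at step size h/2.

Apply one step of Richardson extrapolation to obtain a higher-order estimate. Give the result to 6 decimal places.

8.610394

With r = 1 the leading error scales as h^1, so the weight is 2^1 = 2.
2×7.9735758197 = 15.9471516394; subtract 7.3367578280 → 8.6103938114
Divide by 2^1 − 1 = 1.
R = 8.6103938114/1 = 8.6103938114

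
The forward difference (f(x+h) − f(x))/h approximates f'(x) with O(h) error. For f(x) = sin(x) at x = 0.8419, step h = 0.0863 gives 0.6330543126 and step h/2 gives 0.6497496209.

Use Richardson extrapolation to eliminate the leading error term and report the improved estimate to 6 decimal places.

Order 1 gives 2^r = 2 and 2^r − 1 = 1.
Top: 2(0.6497496209) − (0.6330543126) = 0.6664449292
Denominator 2 − 1 = 1.
Extrapolated: 0.6664449292 / 1 = 0.6664449292
Correction |R − A(h/2)| = 1.670e-02; gap |A(h/2) − A(h)| = 1.670e-02.

0.666445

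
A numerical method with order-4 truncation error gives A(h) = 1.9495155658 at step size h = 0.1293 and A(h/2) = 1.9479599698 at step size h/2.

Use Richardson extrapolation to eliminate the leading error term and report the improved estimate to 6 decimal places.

1.947856

With r = 4 the leading error scales as h^4, so the weight is 2^4 = 16.
2^4 × A(h/2) = 31.1673595168; minus A(h) gives 29.2178439510.
29.2178439510 ÷ 15 = 1.9478562634
Shift from A(h/2): −0.0001037064.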